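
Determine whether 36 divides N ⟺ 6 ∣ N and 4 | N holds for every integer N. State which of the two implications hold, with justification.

(⟹) If 36 ∣ N, write N = 36q. Since 36 = 6·6, N = 6·(6q), so 6 ∣ N; and since 36 = 9·4, N = 4·(9q), so 4 ∣ N.

(⟸) This fails: take N = 12. Both 6 ∣ 12 and 4 ∣ 12, yet 12 is not a multiple of 36 (since 12 = 0·36 + 12), so 36 ∤ 12.

(⇒) holds; (⇐) fails.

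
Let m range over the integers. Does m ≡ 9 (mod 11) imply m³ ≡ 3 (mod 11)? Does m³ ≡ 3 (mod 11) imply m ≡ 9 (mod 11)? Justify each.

The biconditional holds.

(←) For the converse, argue contrapositively. If m ≢ 9 (mod 11), then m is congruent to one of 0, 1, 2, 3, 4, 5, 6, 7, 8, 10 modulo 11, and these give m³ ≡ 0, 1, 8, 5, 9, 4, 7, 2, 6, 10 respectively — never 3.

(→) Suppose m ≡ 9 (mod 11). Write m = 11j + 9. Then (11j + 9)³ = 1331j³ + 3267j² + 2673j + 729 = 11(121j³ + 297j² + 243j + 66) + 3, so m³ ≡ 3 (mod 11).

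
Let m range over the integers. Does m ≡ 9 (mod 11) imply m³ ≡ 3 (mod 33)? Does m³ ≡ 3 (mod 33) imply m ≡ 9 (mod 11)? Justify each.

(⇒) This fails: take m = 20. Then 20 ≡ 9 (mod 11), but 20³ = 8000 ≡ 14 (mod 33), not 3.

(⇐) Conversely, the residues r modulo 33 with r³ ≡ 3 (mod 33) are exactly {9}, and each is ≡ 9 (mod 11).

Only the reverse direction holds.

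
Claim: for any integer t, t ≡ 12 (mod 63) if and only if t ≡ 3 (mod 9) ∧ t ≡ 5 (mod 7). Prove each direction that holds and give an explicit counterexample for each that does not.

Both implications hold.

(⇒) Suppose t ≡ 12 (mod 63); write t = 63j + 12. Since 9 ∣ 63, reducing mod 9 gives t ≡ 12 ≡ 3 (mod 9); since 7 ∣ 63, reducing mod 7 gives t ≡ 12 ≡ 5 (mod 7).

(⇐) Conversely, if t ≡ 3 (mod 9) and t ≡ 5 (mod 7), then by the Chinese remainder theorem t ≡ 12 (mod 63). This is exactly t ≡ 12 (mod 63).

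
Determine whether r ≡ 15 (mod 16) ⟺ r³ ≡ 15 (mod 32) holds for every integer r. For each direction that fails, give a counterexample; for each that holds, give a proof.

(⟸) The residues r modulo 32 with r³ ≡ 15 (mod 32) are exactly {15}, and each is ≡ 15 (mod 16).

(⟹) This fails: take r = 31. Then 31 ≡ 15 (mod 16), but 31³ = 29791 ≡ 31 (mod 32), not 15.

Only the reverse direction holds.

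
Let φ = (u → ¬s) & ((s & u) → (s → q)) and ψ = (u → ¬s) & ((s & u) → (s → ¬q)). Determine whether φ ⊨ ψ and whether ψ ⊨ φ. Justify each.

(→) Assume the antecedent. If s is true, the antecedent forces (s = T, u = F, q = F) or (s = T, u = F, q = T), and the consequent holds there. If s is false, the consequent reduces to true regardless of the other variables. Either way the consequent holds.

(←) Assume the antecedent. If s is true, the antecedent forces (s = T, u = F, q = F) or (s = T, u = F, q = T), and (u → ¬s) & ((s & u) → (s → q)) holds there. If s is false, (u → ¬s) & ((s & u) → (s → q)) reduces to true regardless of the other variables. Either way (u → ¬s) & ((s & u) → (s → q)) holds.

Both directions hold.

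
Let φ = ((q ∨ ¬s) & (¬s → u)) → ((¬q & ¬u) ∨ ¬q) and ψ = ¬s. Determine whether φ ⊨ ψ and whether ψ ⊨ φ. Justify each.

(⟹) This fails. Under s = T, q = F, u = F, the left side is true but the right side is false.

(⟸) This fails. Under s = F, q = T, u = T, the left side is false but the right side is true.

(⇒) fails and (⇐) fails.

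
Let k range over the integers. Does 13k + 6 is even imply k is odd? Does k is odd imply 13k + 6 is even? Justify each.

Neither implication holds.

(⟹) This fails: k = 2 gives 13k + 6 = 32, which is even, but 2 is even, not odd.

(⟸) This also fails: k = 7 is odd, but 13k + 6 = 97 is odd, not even.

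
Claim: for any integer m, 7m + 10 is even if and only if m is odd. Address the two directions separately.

[⇒] This fails: m = 6 gives 7m + 10 = 52, which is even, but 6 is even, not odd.

[⇐] This also fails: m = 5 is odd, but 7m + 10 = 45 is odd, not even.

Both directions fail.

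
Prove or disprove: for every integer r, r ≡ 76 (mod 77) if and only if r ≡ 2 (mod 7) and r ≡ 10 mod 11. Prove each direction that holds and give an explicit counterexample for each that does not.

Forward direction. This fails: r = 76 gives 76 ≡ 76 (mod 77) but 76 ≡ 6 (mod 7), so the conjunction on the right does not hold.

Converse. This fails: r = 65 satisfies both congruences on the right (65 ≡ 2 mod 7 and 65 ≡ 10 mod 11) yet 65 ≡ 65 (mod 77), not 76.

(⇒) fails and (⇐) fails.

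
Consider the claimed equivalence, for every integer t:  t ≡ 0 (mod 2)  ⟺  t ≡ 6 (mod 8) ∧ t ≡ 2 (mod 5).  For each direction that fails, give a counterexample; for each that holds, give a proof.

Only the converse holds.

(⟹) This fails: t = 0 gives 0 ≡ 0 (mod 2) but 0 ≡ 0 (mod 8), so the conjunction on the right does not hold.

(⟸) Conversely, if t ≡ 6 (mod 8) and t ≡ 2 (mod 5), then by the Chinese remainder theorem t ≡ 22 (mod 40). Since 22 ≡ 0 (mod 2) and 2 ∣ 40, we get t ≡ 0 (mod 2).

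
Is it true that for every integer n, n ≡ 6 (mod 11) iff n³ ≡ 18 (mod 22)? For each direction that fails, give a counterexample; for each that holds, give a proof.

Only the reverse direction holds.

(⟹) This fails: take n = 17. Then 17 ≡ 6 (mod 11), but 17³ = 4913 ≡ 7 (mod 22), not 18.

(⟸) Conversely, the residues r modulo 22 with r³ ≡ 18 (mod 22) are exactly {6}, and each is ≡ 6 (mod 11).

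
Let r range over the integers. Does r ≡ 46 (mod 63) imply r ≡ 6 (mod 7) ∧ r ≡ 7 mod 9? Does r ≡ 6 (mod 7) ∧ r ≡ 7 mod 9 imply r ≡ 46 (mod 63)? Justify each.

(→) This fails: r = 46 gives 46 ≡ 46 (mod 63) but 46 ≡ 4 (mod 7), so the conjunction on the right does not hold.

(←) This fails: r = 34 satisfies both congruences on the right (34 ≡ 6 mod 7 and 34 ≡ 7 mod 9) yet 34 ≡ 34 (mod 63), not 46.

(⇒) fails and (⇐) fails.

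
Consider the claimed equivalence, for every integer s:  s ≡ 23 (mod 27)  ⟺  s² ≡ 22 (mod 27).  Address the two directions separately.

(→) This fails: take s = 23. Then 23 ≡ 23 (mod 27), but 23² = 529 ≡ 16 (mod 27), not 22.

(←) This fails: take s = 7. Then 7² = 49 ≡ 22 (mod 27), yet 7 ≡ 7 (mod 27), not 23.

Neither implication holds.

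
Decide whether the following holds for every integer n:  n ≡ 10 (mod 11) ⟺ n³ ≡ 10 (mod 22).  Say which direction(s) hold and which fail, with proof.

Forward direction. This fails: take n = 21. Then 21 ≡ 10 (mod 11), but 21³ = 9261 ≡ 21 (mod 22), not 10.

Converse. The residues r modulo 22 with r³ ≡ 10 (mod 22) are exactly {10}, and each is ≡ 10 (mod 11).

(⇒) fails; (⇐) holds.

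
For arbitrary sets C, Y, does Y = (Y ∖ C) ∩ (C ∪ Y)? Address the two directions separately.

Only the reverse inclusion holds.

(⊆) This inclusion fails. Take C = {1}, Y = {1}; then 1 ∈ Y but 1 ∉ (Y ∖ C) ∩ (C ∪ Y).

(⊇) Let x ∈ (Y ∖ C) ∩ (C ∪ Y). Then x ∈ Y and x ∉ C, from which x ∈ Y.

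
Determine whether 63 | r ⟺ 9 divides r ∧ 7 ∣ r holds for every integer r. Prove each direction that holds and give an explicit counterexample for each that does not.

(←) Suppose 9 ∣ r and 7 ∣ r. Any common multiple of 9 and 7 is a multiple of their lcm; here gcd(9, 7) = 1, so lcm(9, 7) = 9·7 = 63, so 63 ∣ r.

(→) If 63 ∣ r, write r = 63q. Since 63 = 7·9, r = 9·(7q), so 9 ∣ r; and since 63 = 9·7, r = 7·(9q), so 7 ∣ r.

Equivalent; both directions hold.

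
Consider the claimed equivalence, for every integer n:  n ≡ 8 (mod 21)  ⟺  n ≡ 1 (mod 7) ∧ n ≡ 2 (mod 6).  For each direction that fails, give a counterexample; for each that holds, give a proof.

The forward direction fails; the converse holds.

[⇒] This fails: n = 29 gives 29 ≡ 8 (mod 21) but 29 ≡ 5 (mod 6), so the conjunction on the right does not hold.

[⇐] Conversely, if n ≡ 1 (mod 7) and n ≡ 2 (mod 6), then by the Chinese remainder theorem n ≡ 8 (mod 42). Since 8 ≡ 8 (mod 21) and 21 ∣ 42, we get n ≡ 8 (mod 21).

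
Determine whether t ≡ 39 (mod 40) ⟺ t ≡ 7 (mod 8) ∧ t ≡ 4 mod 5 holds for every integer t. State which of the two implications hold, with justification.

Both directions hold.

(⟸) If t ≡ 7 (mod 8) and t ≡ 4 (mod 5), then by the Chinese remainder theorem t ≡ 39 (mod 40). This is exactly t ≡ 39 (mod 40).

(⟹) Suppose t ≡ 39 (mod 40); write t = 40j + 39. Since 8 ∣ 40, reducing mod 8 gives t ≡ 39 ≡ 7 (mod 8); since 5 ∣ 40, reducing mod 5 gives t ≡ 39 ≡ 4 (mod 5).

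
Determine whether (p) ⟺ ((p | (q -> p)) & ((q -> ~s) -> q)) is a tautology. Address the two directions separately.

The forward direction fails; the converse holds.

Forward direction. This fails. Under p = T, s = F, q = F, the left side is true but the right side is false.

Converse. Assume the antecedent. If p is true, p reduces to true regardless of the other variables. If p is false, the antecedent cannot hold. Either way p holds.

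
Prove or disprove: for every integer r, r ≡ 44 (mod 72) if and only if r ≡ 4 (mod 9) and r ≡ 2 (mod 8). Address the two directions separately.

Forward direction. This fails: r = 44 gives 44 ≡ 44 (mod 72) but 44 ≡ 8 (mod 9), so the conjunction on the right does not hold.

Converse. This fails: r = 58 satisfies both congruences on the right (58 ≡ 4 mod 9 and 58 ≡ 2 mod 8) yet 58 ≡ 58 (mod 72), not 44.

(⇒) fails and (⇐) fails.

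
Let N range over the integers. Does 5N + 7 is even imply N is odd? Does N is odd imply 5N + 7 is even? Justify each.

Both directions hold.

(⇒) Suppose 5N + 7 is even. Since 5 is odd, 5N and N have the same parity, so 5N + 7 ≡ N + 7 (mod 2). As 7 is odd, 5N + 7 is even exactly when N is odd. Thus N is odd.

(⇐) Conversely, suppose N is odd; write N = 2j + 1. Then 5N + 7 = 5·(2j + 1) + 7 = 2·5j + 12, which is even.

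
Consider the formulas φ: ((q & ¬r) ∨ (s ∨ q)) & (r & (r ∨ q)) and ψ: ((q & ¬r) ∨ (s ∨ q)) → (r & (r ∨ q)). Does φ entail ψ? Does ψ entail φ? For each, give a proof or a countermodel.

(⇒) Assume the antecedent. If q is true, the antecedent forces (q = T, s = F, r = T) or (q = T, s = T, r = T), and the consequent holds there. If q is false, the antecedent forces (q = F, s = T, r = T), and the consequent holds there. Either way the consequent holds.

(⇐) This fails. Under q = F, s = F, r = F, the left side is false but the right side is true.

Only the forward implication holds.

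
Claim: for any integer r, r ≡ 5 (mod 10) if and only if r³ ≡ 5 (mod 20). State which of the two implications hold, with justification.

Forward direction. This fails: take r = 15. Then 15 ≡ 5 (mod 10), but 15³ = 3375 ≡ 15 (mod 20), not 5.

Converse. The residues r modulo 20 with r³ ≡ 5 (mod 20) are exactly {5}, and each is ≡ 5 (mod 10).

Not equivalent: only (⇐) holds.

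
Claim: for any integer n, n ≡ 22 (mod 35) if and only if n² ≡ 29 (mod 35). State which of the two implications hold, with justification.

[⇒] Suppose n ≡ 22 (mod 35). Write n = 35j + 22. Then (35j + 22)² = 1225j² + 1540j + 484 = 35(35j² + 44j + 13) + 29, so n² ≡ 29 (mod 35).

[⇐] This fails: take n = 8. Then 8² = 64 ≡ 29 (mod 35), yet 8 ≡ 8 (mod 35), not 22.

Not equivalent: only (⇒) holds.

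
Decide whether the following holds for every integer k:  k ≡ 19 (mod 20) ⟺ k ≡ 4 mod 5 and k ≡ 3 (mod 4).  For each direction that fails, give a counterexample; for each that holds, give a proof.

(⟸) If k ≡ 4 (mod 5) and k ≡ 3 (mod 4), then by the Chinese remainder theorem k ≡ 19 (mod 20). This is exactly k ≡ 19 (mod 20).

(⟹) Suppose k ≡ 19 (mod 20); write k = 20j + 19. Since 5 ∣ 20, reducing mod 5 gives k ≡ 19 ≡ 4 (mod 5); since 4 ∣ 20, reducing mod 4 gives k ≡ 19 ≡ 3 (mod 4).

Both directions hold; the statement is true.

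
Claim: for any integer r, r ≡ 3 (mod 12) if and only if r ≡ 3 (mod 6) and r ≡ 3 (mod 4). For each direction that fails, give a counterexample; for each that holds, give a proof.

Both directions hold; the statement is true.

Forward direction. Suppose r ≡ 3 (mod 12); write r = 12j + 3. Since 6 ∣ 12, reducing mod 6 gives r ≡ 3 (mod 6); since 4 ∣ 12, reducing mod 4 gives r ≡ 3 (mod 4).

Converse. If r ≡ 3 (mod 6) and r ≡ 3 (mod 4), then by the Chinese remainder theorem r ≡ 3 (mod 12). This is exactly r ≡ 3 (mod 12).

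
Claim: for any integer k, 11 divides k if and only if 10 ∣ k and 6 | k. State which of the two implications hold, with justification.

(→) This fails: take k = 11. Certainly 11 ∣ 11, but 10 ∤ 11.

(←) This fails: take k = 30. Both 10 ∣ 30 and 6 ∣ 30, yet 30 is not a multiple of 11 (since 30 = 2·11 + 8), so 11 ∤ 30.

Neither direction holds.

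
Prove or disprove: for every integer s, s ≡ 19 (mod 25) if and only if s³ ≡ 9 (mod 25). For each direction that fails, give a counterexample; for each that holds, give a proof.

Forward direction. Suppose s ≡ 19 (mod 25). Write s = 25j + 19. Then (25j + 19)³ = 15625j³ + 35625j² + 27075j + 6859 = 25(625j³ + 1425j² + 1083j + 274) + 9, so s³ ≡ 9 (mod 25).

Converse. Suppose s³ ≡ 9 (mod 25). The only residue r in {0, …, 24} with r³ ≡ 9 (mod 25) is r = 19, so s ≡ 19 (mod 25).

Equivalent; both directions hold.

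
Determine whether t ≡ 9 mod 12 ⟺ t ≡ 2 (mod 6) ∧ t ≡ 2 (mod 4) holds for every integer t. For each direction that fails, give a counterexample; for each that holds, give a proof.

Both directions fail.

(⇒) This fails: t = 9 gives 9 ≡ 9 (mod 12) but 9 ≡ 3 (mod 6), so the conjunction on the right does not hold.

(⇐) This fails: t = 2 satisfies both congruences on the right (2 ≡ 2 mod 6 and 2 ≡ 2 mod 4) yet 2 ≡ 2 (mod 12), not 9.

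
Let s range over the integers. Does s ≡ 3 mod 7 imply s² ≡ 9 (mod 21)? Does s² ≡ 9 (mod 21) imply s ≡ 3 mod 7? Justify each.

Both directions fail.

[⇒] This fails: take s = 10. Then 10 ≡ 3 (mod 7), but 10² = 100 ≡ 16 (mod 21), not 9.

[⇐] This fails: take s = 18. Then 18² = 324 ≡ 9 (mod 21), yet 18 ≡ 4 (mod 7), not 3.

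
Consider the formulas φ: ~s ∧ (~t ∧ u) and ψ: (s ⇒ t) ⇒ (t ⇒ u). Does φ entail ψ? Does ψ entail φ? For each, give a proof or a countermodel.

Only the forward implication holds.

(⇒) Assume the antecedent. If u is true, (s ⇒ t) ⇒ (t ⇒ u) reduces to true regardless of the other variables. If u is false, the antecedent cannot hold. Either way (s ⇒ t) ⇒ (t ⇒ u) holds.

(⇐) This fails. Under u = F, s = F, t = F, the left side is false but the right side is true.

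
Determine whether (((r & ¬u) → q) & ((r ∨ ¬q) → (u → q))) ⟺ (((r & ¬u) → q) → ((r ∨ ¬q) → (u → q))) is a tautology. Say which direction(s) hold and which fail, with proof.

(⇒) holds; (⇐) fails.

(⟹) Assume the antecedent. If q is true, the consequent reduces to true regardless of the other variables. If q is false, the antecedent forces (q = F, u = F, r = F), and the consequent holds there. Either way the consequent holds.

(⟸) This fails. Under q = F, u = F, r = T, the left side is false but the right side is true.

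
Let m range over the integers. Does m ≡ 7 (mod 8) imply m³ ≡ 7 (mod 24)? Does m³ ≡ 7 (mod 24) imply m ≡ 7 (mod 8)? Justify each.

(⇒) This fails: take m = 15. Then 15 ≡ 7 (mod 8), but 15³ = 3375 ≡ 15 (mod 24), not 7.

(⇐) Conversely, the residues r modulo 24 with r³ ≡ 7 (mod 24) are exactly {7}, and each is ≡ 7 (mod 8).

(⇒) fails; (⇐) holds.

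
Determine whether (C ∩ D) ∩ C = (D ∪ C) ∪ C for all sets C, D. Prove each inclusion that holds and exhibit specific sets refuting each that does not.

The sets are not equal: only the forward inclusion holds.

(⟹) Let x ∈ (C ∩ D) ∩ C. Then x ∈ C ∩ D, from which x ∈ (D ∪ C) ∪ C.

(⟸) This inclusion fails. Take C = {1}, D = ∅; then 1 ∈ (D ∪ C) ∪ C but 1 ∉ (C ∩ D) ∩ C.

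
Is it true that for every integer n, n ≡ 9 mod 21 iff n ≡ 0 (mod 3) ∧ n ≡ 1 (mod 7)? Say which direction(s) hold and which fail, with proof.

(⇒) fails and (⇐) fails.

(→) This fails: n = 9 gives 9 ≡ 9 (mod 21) but 9 ≡ 2 (mod 7), so the conjunction on the right does not hold.

(←) This fails: n = 15 satisfies both congruences on the right (15 ≡ 0 mod 3 and 15 ≡ 1 mod 7) yet 15 ≡ 15 (mod 21), not 9.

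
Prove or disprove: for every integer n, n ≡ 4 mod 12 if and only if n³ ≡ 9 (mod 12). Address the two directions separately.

(⟹) This fails: take n = 4. Then 4 ≡ 4 (mod 12), but 4³ = 64 ≡ 4 (mod 12), not 9.

(⟸) This fails: take n = 9. Then 9³ = 729 ≡ 9 (mod 12), yet 9 ≡ 9 (mod 12), not 4.

Neither direction holds.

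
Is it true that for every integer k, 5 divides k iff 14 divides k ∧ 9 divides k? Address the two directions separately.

[⇒] This fails: take k = 5. Certainly 5 ∣ 5, but 14 ∤ 5.

[⇐] This fails: take k = 126. Both 14 ∣ 126 and 9 ∣ 126, yet 126 is not a multiple of 5 (since 126 = 25·5 + 1), so 5 ∤ 126.

Neither implication holds.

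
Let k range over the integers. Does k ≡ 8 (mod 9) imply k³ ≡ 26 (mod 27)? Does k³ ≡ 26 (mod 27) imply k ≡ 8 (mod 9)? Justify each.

The biconditional holds.

(→) Suppose k ≡ 8 (mod 9). Working modulo 27, k ∈ {8, 17, 26}; for each such r, r³ ≡ 26 (mod 27).

(←) Conversely, the residues r modulo 27 with r³ ≡ 26 (mod 27) are exactly {8, 17, 26}, and each is ≡ 8 (mod 9).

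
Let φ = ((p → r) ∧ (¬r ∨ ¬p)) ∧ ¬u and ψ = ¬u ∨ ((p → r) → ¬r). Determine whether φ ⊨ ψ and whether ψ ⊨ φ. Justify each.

Not equivalent: only (⇒) holds.

Forward direction. Assume the antecedent. If u is true, the antecedent cannot hold. If u is false, ¬u ∨ ((p → r) → ¬r) reduces to true regardless of the other variables. Either way ¬u ∨ ((p → r) → ¬r) holds.

Converse. This fails. Under u = T, r = F, p = F, the left side is false but the right side is true.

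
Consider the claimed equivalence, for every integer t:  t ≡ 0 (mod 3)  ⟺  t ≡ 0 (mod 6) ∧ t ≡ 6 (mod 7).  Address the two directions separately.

(→) This fails: t = 0 gives 0 ≡ 0 (mod 3) but 0 ≡ 0 (mod 7), so the conjunction on the right does not hold.

(←) Conversely, if t ≡ 0 (mod 6) and t ≡ 6 (mod 7), then by the Chinese remainder theorem t ≡ 6 (mod 42). Since 6 ≡ 0 (mod 3) and 3 ∣ 42, we get t ≡ 0 (mod 3).

Not equivalent: only (⇐) holds.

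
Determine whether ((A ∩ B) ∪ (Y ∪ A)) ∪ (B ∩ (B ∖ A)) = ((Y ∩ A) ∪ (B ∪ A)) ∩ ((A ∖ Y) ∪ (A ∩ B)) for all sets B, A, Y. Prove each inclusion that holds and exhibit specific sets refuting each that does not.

(⊆) fails; (⊇) holds.

(⊇) Let x ∈ ((Y ∩ A) ∪ (B ∪ A)) ∩ ((A ∖ Y) ∪ (A ∩ B)). Then either x ∈ A and x ∉ B, Y; or x ∈ B ∩ A and x ∉ Y; or x ∈ B ∩ A ∩ Y. In each case x ∈ ((A ∩ B) ∪ (Y ∪ A)) ∪ (B ∩ (B ∖ A)), so ((Y ∩ A) ∪ (B ∪ A)) ∩ ((A ∖ Y) ∪ (A ∩ B)) ⊆ ((A ∩ B) ∪ (Y ∪ A)) ∪ (B ∩ (B ∖ A)).

(⊆) This inclusion fails. Take B = {1}, A = ∅, Y = ∅; then 1 ∈ ((A ∩ B) ∪ (Y ∪ A)) ∪ (B ∩ (B ∖ A)) but 1 ∉ ((Y ∩ A) ∪ (B ∪ A)) ∩ ((A ∖ Y) ∪ (A ∩ B)).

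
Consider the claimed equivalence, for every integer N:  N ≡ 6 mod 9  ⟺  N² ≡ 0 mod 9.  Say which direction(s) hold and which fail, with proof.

The forward direction holds; the converse fails.

Converse. This fails: take N = 0. Then 0² = 0 ≡ 0 (mod 9), yet 0 ≡ 0 (mod 9), not 6.

Forward direction. Suppose N ≡ 6 mod 9. Write N = 9j + 6. Then (9j + 6)² = 81j² + 108j + 36 = 9(9j² + 12j + 4) + 0, so N² ≡ 0 (mod 9).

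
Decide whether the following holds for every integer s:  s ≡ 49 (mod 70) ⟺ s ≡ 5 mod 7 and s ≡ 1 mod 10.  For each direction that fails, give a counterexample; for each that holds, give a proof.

(⇒) fails and (⇐) fails.

(⇒) This fails: s = 49 gives 49 ≡ 49 (mod 70) but 49 ≡ 0 (mod 7), so the conjunction on the right does not hold.

(⇐) This fails: s = 61 satisfies both congruences on the right (61 ≡ 5 mod 7 and 61 ≡ 1 mod 10) yet 61 ≡ 61 (mod 70), not 49.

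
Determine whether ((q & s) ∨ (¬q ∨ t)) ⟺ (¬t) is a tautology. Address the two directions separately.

Neither direction holds.

(⟹) This fails. Under s = F, q = F, t = T, the left side is true but the right side is false.

(⟸) This fails. Under s = F, q = T, t = F, the left side is false but the right side is true.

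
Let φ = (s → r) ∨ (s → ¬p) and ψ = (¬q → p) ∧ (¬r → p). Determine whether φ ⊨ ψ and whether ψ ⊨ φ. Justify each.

(⇒) fails and (⇐) fails.

(⟹) This fails. Under q = F, r = F, p = F, s = F, the left side is true but the right side is false.

(⟸) This fails. Under q = F, r = F, p = T, s = T, the left side is false but the right side is true.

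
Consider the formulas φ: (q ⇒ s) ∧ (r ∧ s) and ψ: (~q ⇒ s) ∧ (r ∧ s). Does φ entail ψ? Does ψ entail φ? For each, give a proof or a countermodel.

[⇒] Assume the antecedent. If r is true, the antecedent forces (r = T, s = T, q = F) or (r = T, s = T, q = T), and (~q ⇒ s) ∧ (r ∧ s) holds there. If r is false, the antecedent cannot hold. Either way (~q ⇒ s) ∧ (r ∧ s) holds.

[⇐] Assume the antecedent. If r is true, the antecedent forces (r = T, s = T, q = F) or (r = T, s = T, q = T), and (q ⇒ s) ∧ (r ∧ s) holds there. If r is false, the antecedent cannot hold. Either way (q ⇒ s) ∧ (r ∧ s) holds.

Both implications hold.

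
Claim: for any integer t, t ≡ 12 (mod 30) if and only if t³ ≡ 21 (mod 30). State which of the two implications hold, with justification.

(⟹) This fails: take t = 12. Then 12 ≡ 12 (mod 30), but 12³ = 1728 ≡ 18 (mod 30), not 21.

(⟸) This fails: take t = 21. Then 21³ = 9261 ≡ 21 (mod 30), yet 21 ≡ 21 (mod 30), not 12.

Neither direction holds.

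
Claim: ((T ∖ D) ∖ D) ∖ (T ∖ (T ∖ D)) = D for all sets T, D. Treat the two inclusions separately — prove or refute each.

(⊆) This inclusion fails. Take T = {1}, D = ∅; then 1 ∈ ((T ∖ D) ∖ D) ∖ (T ∖ (T ∖ D)) but 1 ∉ D.

(⊇) This inclusion fails. Take T = ∅, D = {1}; then 1 ∈ D but 1 ∉ ((T ∖ D) ∖ D) ∖ (T ∖ (T ∖ D)).

Neither inclusion holds.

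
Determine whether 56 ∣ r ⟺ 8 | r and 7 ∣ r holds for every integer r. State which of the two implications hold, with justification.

Equivalent; both directions hold.

(⇒) If 56 ∣ r, write r = 56q. Since 56 = 7·8, r = 8·(7q), so 8 ∣ r; and since 56 = 8·7, r = 7·(8q), so 7 ∣ r.

(⇐) Suppose 8 ∣ r and 7 ∣ r. Any common multiple of 8 and 7 is a multiple of their lcm; here gcd(8, 7) = 1, so lcm(8, 7) = 8·7 = 56, so 56 ∣ r.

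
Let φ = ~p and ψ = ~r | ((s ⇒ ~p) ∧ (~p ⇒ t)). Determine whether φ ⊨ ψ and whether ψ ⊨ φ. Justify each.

Neither direction holds.

(⟹) This fails. Under s = F, r = T, t = F, p = F, the left side is true but the right side is false.

(⟸) This fails. Under s = F, r = F, t = F, p = T, the left side is false but the right side is true.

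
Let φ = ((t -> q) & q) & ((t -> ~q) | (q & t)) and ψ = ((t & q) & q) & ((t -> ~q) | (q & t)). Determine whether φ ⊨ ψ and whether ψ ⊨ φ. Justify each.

(⇒) fails; (⇐) holds.

(←) Assume the antecedent. If t is true, the antecedent forces (t = T, q = T), and the consequent holds there. If t is false, the antecedent cannot hold. Either way the consequent holds.

(→) This fails. Under t = F, q = T, the left side is true but the right side is false.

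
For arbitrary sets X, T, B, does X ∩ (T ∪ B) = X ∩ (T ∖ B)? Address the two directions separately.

(⟹) This inclusion fails. Take X = {1}, T = ∅, B = {1}; then 1 ∈ X ∩ (T ∪ B) but 1 ∉ X ∩ (T ∖ B).

(⟸) Let x ∈ X ∩ (T ∖ B). Then x ∈ X ∩ T and x ∉ B, from which x ∈ X ∩ (T ∪ B).

Only the reverse inclusion holds.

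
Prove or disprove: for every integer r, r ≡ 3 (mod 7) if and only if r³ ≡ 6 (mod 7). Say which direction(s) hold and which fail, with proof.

Only the forward implication holds.

(⇐) This fails: take r = 5. Then 5³ = 125 ≡ 6 (mod 7), yet 5 ≡ 5 (mod 7), not 3.

(⇒) Suppose r ≡ 3 (mod 7). Write r = 7j + 3. Then (7j + 3)³ = 343j³ + 441j² + 189j + 27 = 7(49j³ + 63j² + 27j + 3) + 6, so r³ ≡ 6 (mod 7).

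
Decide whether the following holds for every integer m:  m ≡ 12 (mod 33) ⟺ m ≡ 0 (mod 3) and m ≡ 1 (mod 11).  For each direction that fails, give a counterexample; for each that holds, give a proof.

Both directions hold; the statement is true.

(⇒) Suppose m ≡ 12 (mod 33); write m = 33j + 12. Since 3 ∣ 33, reducing mod 3 gives m ≡ 12 ≡ 0 (mod 3); since 11 ∣ 33, reducing mod 11 gives m ≡ 12 ≡ 1 (mod 11).

(⇐) Conversely, if m ≡ 0 (mod 3) and m ≡ 1 (mod 11), then by the Chinese remainder theorem m ≡ 12 (mod 33). This is exactly m ≡ 12 (mod 33).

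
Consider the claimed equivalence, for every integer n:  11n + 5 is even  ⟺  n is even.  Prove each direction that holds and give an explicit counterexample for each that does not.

(⇒) This fails: n = 1 gives 11n + 5 = 16, which is even, but 1 is odd, not even.

(⇐) This also fails: n = 0 is even, but 11n + 5 = 5 is odd, not even.

Neither implication holds.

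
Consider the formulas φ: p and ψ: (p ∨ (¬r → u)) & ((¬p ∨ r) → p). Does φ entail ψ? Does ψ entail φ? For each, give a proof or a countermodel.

Equivalent; both directions hold.

(→) Assume the antecedent. If r is true, the antecedent forces (r = T, p = T, u = F) or (r = T, p = T, u = T), and the consequent holds there. If r is false, the antecedent forces (r = F, p = T, u = F) or (r = F, p = T, u = T), and the consequent holds there. Either way the consequent holds.

(←) Assume the antecedent. If r is true, the antecedent forces (r = T, p = T, u = F) or (r = T, p = T, u = T), and p holds there. If r is false, the antecedent forces (r = F, p = T, u = F) or (r = F, p = T, u = T), and p holds there. Either way p holds.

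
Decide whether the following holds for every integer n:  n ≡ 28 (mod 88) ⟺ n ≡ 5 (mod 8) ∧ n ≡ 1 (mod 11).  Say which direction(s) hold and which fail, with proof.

(⇒) fails and (⇐) fails.

(⇒) This fails: n = 28 gives 28 ≡ 28 (mod 88) but 28 ≡ 4 (mod 8), so the conjunction on the right does not hold.

(⇐) This fails: n = 45 satisfies both congruences on the right (45 ≡ 5 mod 8 and 45 ≡ 1 mod 11) yet 45 ≡ 45 (mod 88), not 28.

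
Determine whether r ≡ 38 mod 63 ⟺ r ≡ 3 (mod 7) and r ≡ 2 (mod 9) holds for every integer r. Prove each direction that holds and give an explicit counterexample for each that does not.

Both implications hold.

(⟹) Suppose r ≡ 38 (mod 63); write r = 63j + 38. Since 7 ∣ 63, reducing mod 7 gives r ≡ 38 ≡ 3 (mod 7); since 9 ∣ 63, reducing mod 9 gives r ≡ 38 ≡ 2 (mod 9).

(⟸) Conversely, if r ≡ 3 (mod 7) and r ≡ 2 (mod 9), then by the Chinese remainder theorem r ≡ 38 (mod 63). This is exactly r ≡ 38 (mod 63).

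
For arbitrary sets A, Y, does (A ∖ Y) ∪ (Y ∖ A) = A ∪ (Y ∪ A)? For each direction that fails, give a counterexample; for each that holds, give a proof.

(⊆) holds; (⊇) fails.

Forward inclusion. Let x ∈ (A ∖ Y) ∪ (Y ∖ A). Then either x ∈ A and x ∉ Y; or x ∈ Y and x ∉ A. In each case x ∈ A ∪ (Y ∪ A), so (A ∖ Y) ∪ (Y ∖ A) ⊆ A ∪ (Y ∪ A).

Reverse inclusion. This inclusion fails. Take A = {1}, Y = {1}; then 1 ∈ A ∪ (Y ∪ A) but 1 ∉ (A ∖ Y) ∪ (Y ∖ A).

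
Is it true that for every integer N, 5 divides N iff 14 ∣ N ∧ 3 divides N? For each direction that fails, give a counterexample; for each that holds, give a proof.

(⇒) This fails: take N = 5. Certainly 5 ∣ 5, but 14 ∤ 5.

(⇐) This fails: take N = 42. Both 14 ∣ 42 and 3 ∣ 42, yet 42 is not a multiple of 5 (since 42 = 8·5 + 2), so 5 ∤ 42.

Neither implication holds.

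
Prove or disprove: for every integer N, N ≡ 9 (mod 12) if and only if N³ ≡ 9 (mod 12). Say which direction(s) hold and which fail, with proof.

Both implications hold.

(⟸) Suppose N³ ≡ 9 (mod 12). The only residue r in {0, …, 11} with r³ ≡ 9 (mod 12) is r = 9, so N ≡ 9 (mod 12).

(⟹) Suppose N ≡ 9 (mod 12). Write N = 12j + 9. Then (12j + 9)³ = 1728j³ + 3888j² + 2916j + 729 = 12(144j³ + 324j² + 243j + 60) + 9, so N³ ≡ 9 (mod 12).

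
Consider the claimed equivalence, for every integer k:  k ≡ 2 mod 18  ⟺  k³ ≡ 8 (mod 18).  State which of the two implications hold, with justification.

(⟸) This fails: take k = 8. Then 8³ = 512 ≡ 8 (mod 18), yet 8 ≡ 8 (mod 18), not 2.

(⟹) Suppose k ≡ 2 mod 18. Write k = 18j + 2. Then (18j + 2)³ = 5832j³ + 1944j² + 216j + 8 = 18(324j³ + 108j² + 12j) + 8, so k³ ≡ 8 (mod 18).

(⇒) holds; (⇐) fails.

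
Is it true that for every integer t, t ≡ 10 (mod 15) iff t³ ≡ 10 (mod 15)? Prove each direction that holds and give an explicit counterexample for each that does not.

(⇒) Suppose t ≡ 10 (mod 15). Write t = 15j + 10. Then (15j + 10)³ = 3375j³ + 6750j² + 4500j + 1000 = 15(225j³ + 450j² + 300j + 66) + 10, so t³ ≡ 10 (mod 15).

(⇐) Conversely, suppose t³ ≡ 10 (mod 15). The only residue r in {0, …, 14} with r³ ≡ 10 (mod 15) is r = 10, so t ≡ 10 (mod 15).

Both directions hold.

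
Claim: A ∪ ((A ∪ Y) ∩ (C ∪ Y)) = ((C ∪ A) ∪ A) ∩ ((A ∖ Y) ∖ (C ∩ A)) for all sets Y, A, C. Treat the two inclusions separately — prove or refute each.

(⟹) This inclusion fails. Take Y = {1}, A = ∅, C = ∅; then 1 ∈ A ∪ ((A ∪ Y) ∩ (C ∪ Y)) but 1 ∉ ((C ∪ A) ∪ A) ∩ ((A ∖ Y) ∖ (C ∩ A)).

(⟸) Let x ∈ ((C ∪ A) ∪ A) ∩ ((A ∖ Y) ∖ (C ∩ A)). Then x ∈ A and x ∉ Y, C, from which x ∈ A ∪ ((A ∪ Y) ∩ (C ∪ Y)).

Only the reverse inclusion holds.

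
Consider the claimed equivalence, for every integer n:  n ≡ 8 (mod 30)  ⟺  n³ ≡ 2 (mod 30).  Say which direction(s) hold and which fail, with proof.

Both directions hold; the statement is true.

(⟸) Suppose n³ ≡ 2 (mod 30). The only residue r in {0, …, 29} with r³ ≡ 2 (mod 30) is r = 8, so n ≡ 8 (mod 30).

(⟹) Suppose n ≡ 8 (mod 30). Write n = 30j + 8. Then (30j + 8)³ = 27000j³ + 21600j² + 5760j + 512 = 30(900j³ + 720j² + 192j + 17) + 2, so n³ ≡ 2 (mod 30).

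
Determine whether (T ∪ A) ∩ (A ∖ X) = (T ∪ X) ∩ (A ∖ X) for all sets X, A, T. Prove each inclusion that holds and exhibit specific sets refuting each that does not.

The sets are not equal: only the reverse inclusion holds.

Forward inclusion. This inclusion fails. Take X = ∅, A = {1}, T = ∅; then 1 ∈ (T ∪ A) ∩ (A ∖ X) but 1 ∉ (T ∪ X) ∩ (A ∖ X).

Reverse inclusion. Let x ∈ (T ∪ X) ∩ (A ∖ X). Then x ∈ A ∩ T and x ∉ X, from which x ∈ (T ∪ A) ∩ (A ∖ X).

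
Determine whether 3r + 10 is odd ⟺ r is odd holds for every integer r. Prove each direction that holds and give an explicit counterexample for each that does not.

Both implications hold.

[⇒] Suppose 3r + 10 is odd. Since 3 is odd, 3r and r have the same parity, so 3r + 10 ≡ r + 10 (mod 2). As 10 is even, 3r + 10 is odd exactly when r is odd. Thus r is odd.

[⇐] Conversely, suppose r is odd; write r = 2j + 1. Then 3r + 10 = 3·(2j + 1) + 10 = 2·3j + 13, which is odd.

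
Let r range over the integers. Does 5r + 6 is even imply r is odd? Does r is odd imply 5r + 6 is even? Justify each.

(⟹) This fails: r = 2 gives 5r + 6 = 16, which is even, but 2 is even, not odd.

(⟸) This also fails: r = 1 is odd, but 5r + 6 = 11 is odd, not even.

(⇒) fails and (⇐) fails.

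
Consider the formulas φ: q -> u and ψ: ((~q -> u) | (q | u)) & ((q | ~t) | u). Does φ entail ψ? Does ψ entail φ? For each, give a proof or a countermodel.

(⇒) fails and (⇐) fails.

(⇒) This fails. Under q = F, t = F, u = F, the left side is true but the right side is false.

(⇐) This fails. Under q = T, t = F, u = F, the left side is false but the right side is true.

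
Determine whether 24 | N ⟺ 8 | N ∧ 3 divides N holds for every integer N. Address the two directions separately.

(⟸) Suppose 8 ∣ N and 3 ∣ N. Any common multiple of 8 and 3 is a multiple of their lcm; here gcd(8, 3) = 1, so lcm(8, 3) = 8·3 = 24, so 24 ∣ N.

(⟹) If 24 ∣ N, write N = 24q. Since 24 = 3·8, N = 8·(3q), so 8 ∣ N; and since 24 = 8·3, N = 3·(8q), so 3 ∣ N.

The biconditional holds.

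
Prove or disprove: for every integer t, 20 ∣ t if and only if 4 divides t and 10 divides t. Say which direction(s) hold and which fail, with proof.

Both directions hold.

(→) If 20 ∣ t, write t = 20q. Since 20 = 5·4, t = 4·(5q), so 4 ∣ t; and since 20 = 2·10, t = 10·(2q), so 10 ∣ t.

(←) Suppose 4 ∣ t and 10 ∣ t. Any common multiple of 4 and 10 is a multiple of their lcm; here lcm(4, 10) = 4·10/gcd(4, 10) = 40/2 = 20, so 20 ∣ t.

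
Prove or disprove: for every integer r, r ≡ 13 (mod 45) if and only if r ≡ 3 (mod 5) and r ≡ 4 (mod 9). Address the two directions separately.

Converse. If r ≡ 3 (mod 5) and r ≡ 4 (mod 9), then by the Chinese remainder theorem r ≡ 13 (mod 45). This is exactly r ≡ 13 (mod 45).

Forward direction. Suppose r ≡ 13 (mod 45); write r = 45j + 13. Since 5 ∣ 45, reducing mod 5 gives r ≡ 13 ≡ 3 (mod 5); since 9 ∣ 45, reducing mod 9 gives r ≡ 13 ≡ 4 (mod 9).

The biconditional holds.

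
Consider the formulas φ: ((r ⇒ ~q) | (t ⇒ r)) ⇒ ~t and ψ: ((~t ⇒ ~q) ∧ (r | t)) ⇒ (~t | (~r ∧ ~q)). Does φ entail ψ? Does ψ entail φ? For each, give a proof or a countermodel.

Only the forward implication holds.

(→) Assume the antecedent. If q is true, the antecedent forces (q = T, r = F, t = F) or (q = T, r = T, t = F), and the consequent holds there. If q is false, the antecedent forces (q = F, r = F, t = F) or (q = F, r = T, t = F), and the consequent holds there. Either way the consequent holds.

(←) This fails. Under q = F, r = F, t = T, the left side is false but the right side is true.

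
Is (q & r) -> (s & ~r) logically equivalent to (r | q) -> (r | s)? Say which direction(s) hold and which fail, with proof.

(⇒) fails and (⇐) fails.

(⇒) This fails. Under s = F, r = F, q = T, the left side is true but the right side is false.

(⇐) This fails. Under s = F, r = T, q = T, the left side is false but the right side is true.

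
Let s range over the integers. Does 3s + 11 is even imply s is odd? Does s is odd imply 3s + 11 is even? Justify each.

Both directions hold; the statement is true.

[⇒] Suppose 3s + 11 is even. Since 3 is odd, 3s and s have the same parity, so 3s + 11 ≡ s + 11 (mod 2). As 11 is odd, 3s + 11 is even exactly when s is odd. Thus s is odd.

[⇐] Conversely, suppose s is odd; write s = 2j + 1. Then 3s + 11 = 3·(2j + 1) + 11 = 2·3j + 14, which is even.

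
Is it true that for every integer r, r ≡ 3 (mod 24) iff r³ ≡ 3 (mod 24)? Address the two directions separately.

(←) Suppose r³ ≡ 3 (mod 24). The only residue r in {0, …, 23} with r³ ≡ 3 (mod 24) is r = 3, so r ≡ 3 (mod 24).

(→) Suppose r ≡ 3 (mod 24). Write r = 24j + 3. Then (24j + 3)³ = 13824j³ + 5184j² + 648j + 27 = 24(576j³ + 216j² + 27j + 1) + 3, so r³ ≡ 3 (mod 24).

The biconditional holds.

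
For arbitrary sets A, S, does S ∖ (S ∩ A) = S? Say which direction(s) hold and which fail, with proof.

Only the forward inclusion holds.

(⟹) Let x ∈ S ∖ (S ∩ A). Then x ∈ S and x ∉ A, from which x ∈ S.

(⟸) This inclusion fails. Take A = {1}, S = {1}; then 1 ∈ S but 1 ∉ S ∖ (S ∩ A).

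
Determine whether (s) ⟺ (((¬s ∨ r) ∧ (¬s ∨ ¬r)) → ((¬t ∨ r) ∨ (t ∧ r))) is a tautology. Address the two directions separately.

(→) Assume the antecedent. If t is true, the antecedent forces (t = T, s = T, r = F) or (t = T, s = T, r = T), and the consequent holds there. If t is false, the consequent reduces to true regardless of the other variables. Either way the consequent holds.

(←) This fails. Under t = F, s = F, r = F, the left side is false but the right side is true.

Only the forward implication holds.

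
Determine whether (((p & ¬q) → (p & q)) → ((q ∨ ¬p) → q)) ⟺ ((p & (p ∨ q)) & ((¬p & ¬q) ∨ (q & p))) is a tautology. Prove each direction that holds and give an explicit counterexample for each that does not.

[⇒] This fails. Under p = T, q = F, the left side is true but the right side is false.

[⇐] Assume the antecedent. If p is true, the consequent reduces to true regardless of the other variables. If p is false, the antecedent cannot hold. Either way the consequent holds.

The forward direction fails; the converse holds.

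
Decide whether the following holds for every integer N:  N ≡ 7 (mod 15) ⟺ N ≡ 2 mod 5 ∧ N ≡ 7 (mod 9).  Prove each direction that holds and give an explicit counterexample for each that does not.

Forward direction. This fails: N = 37 gives 37 ≡ 7 (mod 15) but 37 ≡ 1 (mod 9), so the conjunction on the right does not hold.

Converse. If N ≡ 2 (mod 5) and N ≡ 7 (mod 9), then by the Chinese remainder theorem N ≡ 7 (mod 45). Since 7 ≡ 7 (mod 15) and 15 ∣ 45, we get N ≡ 7 (mod 15).

Only the reverse direction holds.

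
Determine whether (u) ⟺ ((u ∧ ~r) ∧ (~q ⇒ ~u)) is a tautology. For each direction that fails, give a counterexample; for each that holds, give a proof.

(←) Assume the antecedent. If q is true, the antecedent forces (q = T, u = T, r = F), and u holds there. If q is false, the antecedent cannot hold. Either way u holds.

(→) This fails. Under q = F, u = T, r = F, the left side is true but the right side is false.

(⇒) fails; (⇐) holds.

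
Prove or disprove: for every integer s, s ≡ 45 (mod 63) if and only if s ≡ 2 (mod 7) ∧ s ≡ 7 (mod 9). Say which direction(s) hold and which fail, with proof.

Forward direction. This fails: s = 45 gives 45 ≡ 45 (mod 63) but 45 ≡ 3 (mod 7), so the conjunction on the right does not hold.

Converse. This fails: s = 16 satisfies both congruences on the right (16 ≡ 2 mod 7 and 16 ≡ 7 mod 9) yet 16 ≡ 16 (mod 63), not 45.

Neither direction holds.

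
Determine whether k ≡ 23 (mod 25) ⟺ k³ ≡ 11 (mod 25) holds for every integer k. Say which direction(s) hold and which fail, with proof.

(⇒) This fails: take k = 23. Then 23 ≡ 23 (mod 25), but 23³ = 12167 ≡ 17 (mod 25), not 11.

(⇐) This fails: take k = 21. Then 21³ = 9261 ≡ 11 (mod 25), yet 21 ≡ 21 (mod 25), not 23.

Neither direction holds.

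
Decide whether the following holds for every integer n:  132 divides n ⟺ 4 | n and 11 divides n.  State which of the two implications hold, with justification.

Not equivalent: only (⇒) holds.

Forward direction. If 132 ∣ n, write n = 132q. Since 132 = 33·4, n = 4·(33q), so 4 ∣ n; and since 132 = 12·11, n = 11·(12q), so 11 ∣ n.

Converse. This fails: take n = 44. Both 4 ∣ 44 and 11 ∣ 44, yet 44 is not a multiple of 132 (since 44 = 0·132 + 44), so 132 ∤ 44.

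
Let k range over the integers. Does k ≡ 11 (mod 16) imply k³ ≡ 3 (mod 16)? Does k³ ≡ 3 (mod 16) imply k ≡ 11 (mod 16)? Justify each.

(⟹) Suppose k ≡ 11 (mod 16). Write k = 16j + 11. Then (16j + 11)³ = 4096j³ + 8448j² + 5808j + 1331 = 16(256j³ + 528j² + 363j + 83) + 3, so k³ ≡ 3 (mod 16).

(⟸) Conversely, suppose k³ ≡ 3 (mod 16). The only residue r in {0, …, 15} with r³ ≡ 3 (mod 16) is r = 11, so k ≡ 11 (mod 16).

Both directions hold; the statement is true.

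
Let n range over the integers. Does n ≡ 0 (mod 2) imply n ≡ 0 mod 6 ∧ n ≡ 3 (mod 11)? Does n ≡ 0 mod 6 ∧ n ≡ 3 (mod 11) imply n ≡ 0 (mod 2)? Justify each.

The forward direction fails; the converse holds.

(→) This fails: n = 0 gives 0 ≡ 0 (mod 2) but 0 ≡ 0 (mod 11), so the conjunction on the right does not hold.

(←) Conversely, if n ≡ 0 (mod 6) and n ≡ 3 (mod 11), then by the Chinese remainder theorem n ≡ 36 (mod 66). Since 36 ≡ 0 (mod 2) and 2 ∣ 66, we get n ≡ 0 (mod 2).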